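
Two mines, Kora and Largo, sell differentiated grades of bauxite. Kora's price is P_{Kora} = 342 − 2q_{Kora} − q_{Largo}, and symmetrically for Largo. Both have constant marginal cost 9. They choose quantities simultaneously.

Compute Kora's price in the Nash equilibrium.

142.2

Mine Kora's profit: π = q_{Kora}(342 − 2q_{Kora} − q_{Largo}) − 9q_{Kora}.
∂π/∂q_{Kora} = 333 − 4q_{Kora} − q_{Largo} = 0 ⇒ q_{Kora} = 83.25 − 0.25q_{Largo}.
The game is symmetric, so in equilibrium q_{Largo} = q_{Kora}: the reaction function gives 1.25q_{Kora} = 83.25, hence q_{Kora} = 66.6.
P_{Kora} = 342 − 2·66.6 − 66.6 = 142.2.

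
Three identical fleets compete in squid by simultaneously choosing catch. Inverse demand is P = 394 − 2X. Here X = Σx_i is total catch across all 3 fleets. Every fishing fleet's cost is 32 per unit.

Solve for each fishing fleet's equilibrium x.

A representative fishing fleet's profit is π_i = x_i(394 − 2X) − 32x_i, with X = x_i + Σ_{j≠i} x_j.
First-order condition: 362 − 4x_i − 2Σ_{j≠i} x_j = 0.
In a symmetric equilibrium every fishing fleet chooses the same x, so Σ_{j≠i} x_j = 2x. The condition becomes 362 − 8x = 0, giving x = 362/8 = 45.25.

45.25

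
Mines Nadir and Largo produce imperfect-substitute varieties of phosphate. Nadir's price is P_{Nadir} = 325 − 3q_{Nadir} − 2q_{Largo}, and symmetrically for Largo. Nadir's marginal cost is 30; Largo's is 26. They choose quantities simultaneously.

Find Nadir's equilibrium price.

139.875

Mine Nadir's profit: π = q_{Nadir}(325 − 3q_{Nadir} − 2q_{Largo}) − 30q_{Nadir}.
∂π/∂q_{Nadir} = 295 − 6q_{Nadir} − 2q_{Largo} = 0 ⇒ q_{Nadir} = 295/6 − (1/3)q_{Largo}.
Similarly q_{Largo} = 299/6 − (1/3)q_{Nadir}.
Plugging q_{Largo} into Nadir's best response: q_{Nadir} = 295/6 − (1/3)(299/6 − (1/3)q_{Nadir}) ⇒ (8/9)q_{Nadir} = 293/9, so q_{Nadir} = 36.625.
Then q_{Largo} = 299/6 − (1/3)·36.625 = 37.625.
P_{Nadir} = 325 − 3·36.625 − 2·37.625 = 139.875.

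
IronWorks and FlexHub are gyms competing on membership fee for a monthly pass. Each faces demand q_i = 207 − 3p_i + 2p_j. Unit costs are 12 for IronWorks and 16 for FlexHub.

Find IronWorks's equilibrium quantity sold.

148.5

IronWorks's profit: π = (p_{IronWorks} − 12)(207 − 3p_{IronWorks} + 2p_{FlexHub}).
∂π/∂p_{IronWorks} = 243 − 6p_{IronWorks} + 2p_{FlexHub} = 0 ⇒ p_{IronWorks} = 40.5 + (1/3)p_{FlexHub}.
Similarly p_{FlexHub} = 42.5 + (1/3)p_{IronWorks}.
Substituting the second reaction function into the first: p_{IronWorks} = 40.5 + (1/3)(42.5 + (1/3)p_{IronWorks}), which gives (8/9)p_{IronWorks} = 164/3 ⇒ p_{IronWorks} = 61.5.
Then p_{FlexHub} = 42.5 + (1/3)·61.5 = 63.
q_{IronWorks} = 207 − 3·61.5 + 2·63 = 148.5.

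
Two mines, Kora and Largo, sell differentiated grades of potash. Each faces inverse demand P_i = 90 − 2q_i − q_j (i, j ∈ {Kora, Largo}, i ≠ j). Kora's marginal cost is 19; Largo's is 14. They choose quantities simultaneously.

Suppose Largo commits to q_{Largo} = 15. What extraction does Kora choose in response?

Mine Kora's profit: π = q_{Kora}(90 − 2q_{Kora} − q_{Largo}) − 19q_{Kora}.
∂π/∂q_{Kora} = 71 − 4q_{Kora} − q_{Largo} = 0 ⇒ q_{Kora} = 17.75 − 0.25q_{Largo}.
At q_{Largo} = 15: q_{Kora} = 17.75 − 0.25·15 = 14.

14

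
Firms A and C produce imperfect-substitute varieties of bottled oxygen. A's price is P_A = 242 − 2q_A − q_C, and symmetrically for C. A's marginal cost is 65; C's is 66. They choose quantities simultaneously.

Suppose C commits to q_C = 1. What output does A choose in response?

44

Firm A's profit: π = q_A(242 − 2q_A − q_C) − 65q_A.
∂π/∂q_A = 177 − 4q_A − q_C = 0 ⇒ q_A = 44.25 − 0.25q_C.
At q_C = 1: q_A = 44.25 − 0.25·1 = 44.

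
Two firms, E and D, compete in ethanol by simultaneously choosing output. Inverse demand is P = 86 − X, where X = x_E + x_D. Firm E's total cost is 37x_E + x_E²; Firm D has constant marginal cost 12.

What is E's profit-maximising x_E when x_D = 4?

11.25

Firm E's profit: π = x_E(86 − (x_E + x_D)) − 37x_E − x_E².
∂π/∂x_E = 49 − 4x_E − x_D = 0, so x_E = 12.25 − 0.25x_D.
At x_D = 4: x_E = 12.25 − 0.25·4 = 11.25.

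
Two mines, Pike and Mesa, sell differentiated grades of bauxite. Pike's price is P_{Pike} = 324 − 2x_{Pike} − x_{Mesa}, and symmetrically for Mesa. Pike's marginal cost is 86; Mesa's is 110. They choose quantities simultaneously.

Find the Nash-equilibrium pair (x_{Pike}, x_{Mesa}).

49.2, 41.2

Mine Pike's profit: π = x_{Pike}(324 − 2x_{Pike} − x_{Mesa}) − 86x_{Pike}.
∂π/∂x_{Pike} = 238 − 4x_{Pike} − x_{Mesa} = 0 ⇒ x_{Pike} = 59.5 − 0.25x_{Mesa}.
Similarly x_{Mesa} = 53.5 − 0.25x_{Pike}.
Substituting the second reaction function into the first: x_{Pike} = 59.5 − 0.25(53.5 − 0.25x_{Pike}), which gives 0.9375x_{Pike} = 46.125 ⇒ x_{Pike} = 49.2.
Then x_{Mesa} = 53.5 − 0.25·49.2 = 41.2.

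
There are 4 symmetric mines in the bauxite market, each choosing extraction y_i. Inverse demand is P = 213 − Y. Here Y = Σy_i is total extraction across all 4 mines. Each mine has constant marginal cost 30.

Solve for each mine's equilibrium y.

A representative mine's profit is π_i = y_i(213 − Y) − 30y_i, with Y = y_i + Σ_{j≠i} y_j.
First-order condition: 183 − 2y_i − Σ_{j≠i} y_j = 0.
With identical mines, set every y_j = y: then 183 − 2y − 3y = 0, i.e. y = 183/5 = 36.6.

36.6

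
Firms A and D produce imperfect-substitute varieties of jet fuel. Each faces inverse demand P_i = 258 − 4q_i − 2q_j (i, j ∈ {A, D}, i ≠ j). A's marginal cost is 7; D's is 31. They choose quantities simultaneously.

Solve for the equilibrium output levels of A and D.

Firm A's profit: π = q_A(258 − 4q_A − 2q_D) − 7q_A.
∂π/∂q_A = 251 − 8q_A − 2q_D = 0 ⇒ q_A = 31.375 − 0.25q_D.
Similarly q_D = 28.375 − 0.25q_A.
Substituting the second reaction function into the first: q_A = 31.375 − 0.25(28.375 − 0.25q_A), which gives 0.9375q_A = 777/32 ⇒ q_A = 25.9.
Then q_D = 28.375 − 0.25·25.9 = 21.9.

25.9, 21.9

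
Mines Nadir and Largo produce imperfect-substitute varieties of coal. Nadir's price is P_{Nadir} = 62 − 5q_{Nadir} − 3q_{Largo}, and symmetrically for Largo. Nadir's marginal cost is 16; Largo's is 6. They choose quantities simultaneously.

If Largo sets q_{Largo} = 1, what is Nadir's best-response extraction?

Mine Nadir's profit: π = q_{Nadir}(62 − 5q_{Nadir} − 3q_{Largo}) − 16q_{Nadir}.
∂π/∂q_{Nadir} = 46 − 10q_{Nadir} − 3q_{Largo} = 0 ⇒ q_{Nadir} = 4.6 − 0.3q_{Largo}.
At q_{Largo} = 1: q_{Nadir} = 4.6 − 0.3·1 = 4.3.

4.3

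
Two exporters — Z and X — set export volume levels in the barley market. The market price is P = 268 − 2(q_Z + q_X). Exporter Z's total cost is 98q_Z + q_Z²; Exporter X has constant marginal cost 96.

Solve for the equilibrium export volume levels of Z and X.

16.8, 34.6

Exporter Z's profit: π = q_Z(268 − 2(q_Z + q_X)) − 98q_Z − q_Z².
∂π/∂q_Z = 170 − 6q_Z − 2q_X = 0, so q_Z = 85/3 − (1/3)q_X.
For X: ∂π/∂q_X = 172 − 4q_X − 2q_Z = 0 ⇒ q_X = 43 − 0.5q_Z.
Solving the two reaction functions simultaneously: (1 − (−1/3)(−0.5))q_Z = 85/3 − (1/3)·43, so (5/6)q_Z = 14 and q_Z = 16.8.
Then q_X = 43 − 0.5·16.8 = 34.6.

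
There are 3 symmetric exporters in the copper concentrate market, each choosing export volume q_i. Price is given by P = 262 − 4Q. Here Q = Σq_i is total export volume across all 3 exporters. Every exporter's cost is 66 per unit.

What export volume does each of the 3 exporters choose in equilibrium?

A representative exporter's profit is π_i = q_i(262 − 4Q) − 66q_i, with Q = q_i + Σ_{j≠i} q_j.
First-order condition: 196 − 8q_i − 4Σ_{j≠i} q_j = 0.
Imposing symmetry (q_j = q for all j) turns Σ_{j≠i} q_j into 2q, so 196 = 16q and q = 12.25.

12.25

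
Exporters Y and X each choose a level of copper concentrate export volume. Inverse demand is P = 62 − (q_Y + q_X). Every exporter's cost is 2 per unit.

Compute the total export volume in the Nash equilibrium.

40

Exporter Y's profit: π = q_Y(62 − (q_Y + q_X)) − 2q_Y.
∂π/∂q_Y = 60 − 2q_Y − q_X = 0, so q_Y = 30 − 0.5q_X.
By symmetry q_X = q_Y; substituting into the reaction function, 1.5q_Y = 30 and q_Y = 20.
Total export volume: 20 + 20 = 40.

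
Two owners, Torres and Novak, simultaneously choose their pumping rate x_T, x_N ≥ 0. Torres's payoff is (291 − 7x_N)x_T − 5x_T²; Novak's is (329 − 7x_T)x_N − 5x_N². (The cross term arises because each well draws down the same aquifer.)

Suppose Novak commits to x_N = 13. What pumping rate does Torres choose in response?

20

Expanding Torres's payoff: 291x_T − 7x_Nx_T − 5x_T².
∂π/∂x_T = 291 − 7x_N − 10x_T = 0, so x_T = 29.1 − 0.7x_N.
At x_N = 13: x_T = 29.1 − 0.7·13 = 20.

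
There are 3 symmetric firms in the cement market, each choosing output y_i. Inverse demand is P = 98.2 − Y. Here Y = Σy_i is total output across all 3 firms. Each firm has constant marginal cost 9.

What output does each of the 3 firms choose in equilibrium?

A representative firm's profit is π_i = y_i(98.2 − Y) − 9y_i, with Y = y_i + Σ_{j≠i} y_j.
First-order condition: 89.2 − 2y_i − Σ_{j≠i} y_j = 0.
In a symmetric equilibrium every firm chooses the same y, so Σ_{j≠i} y_j = 2y. The condition becomes 89.2 − 4y = 0, giving y = 89.2/4 = 22.3.

22.3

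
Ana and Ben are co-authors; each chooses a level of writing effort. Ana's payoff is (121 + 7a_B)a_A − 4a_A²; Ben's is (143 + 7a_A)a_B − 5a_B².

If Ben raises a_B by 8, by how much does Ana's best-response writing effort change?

Expanding Ana's payoff: 121a_A + 7a_Ba_A − 4a_A².
∂π/∂a_A = 121 + 7a_B − 8a_A = 0, so a_A = 15.125 + 0.875a_B.
The reaction-function slope is 0.875, so an 8-unit rise in a_B moves a_A by 0.875 × 8 = 7. Ana's best response rises — the actions are strategic complements.

7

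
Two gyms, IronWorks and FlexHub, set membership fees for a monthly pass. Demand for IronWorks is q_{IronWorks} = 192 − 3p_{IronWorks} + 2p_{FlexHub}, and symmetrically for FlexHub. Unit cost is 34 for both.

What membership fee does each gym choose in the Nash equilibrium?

IronWorks's profit: π = (p_{IronWorks} − 34)(192 − 3p_{IronWorks} + 2p_{FlexHub}).
∂π/∂p_{IronWorks} = 294 − 6p_{IronWorks} + 2p_{FlexHub} = 0 ⇒ p_{IronWorks} = 49 + (1/3)p_{FlexHub}.
Setting p_{IronWorks} = p_{FlexHub} in the reaction function: p_{IronWorks} = 49 + (1/3)p_{IronWorks}, so p_{IronWorks} = 49 / (2/3) = 73.5.

73.5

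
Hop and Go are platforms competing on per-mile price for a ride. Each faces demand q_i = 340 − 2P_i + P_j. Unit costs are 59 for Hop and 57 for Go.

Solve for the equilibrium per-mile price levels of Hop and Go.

Hop's profit: π = (P_{Hop} − 59)(340 − 2P_{Hop} + P_{Go}).
∂π/∂P_{Hop} = 458 − 4P_{Hop} + P_{Go} = 0 ⇒ P_{Hop} = 114.5 + 0.25P_{Go}.
Similarly P_{Go} = 113.5 + 0.25P_{Hop}.
Substituting the second reaction function into the first: P_{Hop} = 114.5 + 0.25(113.5 + 0.25P_{Hop}), which gives 0.9375P_{Hop} = 142.875 ⇒ P_{Hop} = 152.4.
Then P_{Go} = 113.5 + 0.25·152.4 = 151.6.

152.4, 151.6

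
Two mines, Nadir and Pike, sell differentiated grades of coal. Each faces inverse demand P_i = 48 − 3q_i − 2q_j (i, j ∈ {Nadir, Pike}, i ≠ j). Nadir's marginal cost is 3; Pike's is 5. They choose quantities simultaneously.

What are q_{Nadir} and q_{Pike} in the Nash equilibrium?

Mine Nadir's profit: π = q_{Nadir}(48 − 3q_{Nadir} − 2q_{Pike}) − 3q_{Nadir}.
∂π/∂q_{Nadir} = 45 − 6q_{Nadir} − 2q_{Pike} = 0 ⇒ q_{Nadir} = 7.5 − (1/3)q_{Pike}.
Similarly q_{Pike} = 43/6 − (1/3)q_{Nadir}.
Plugging q_{Pike} into Nadir's best response: q_{Nadir} = 7.5 − (1/3)(43/6 − (1/3)q_{Nadir}) ⇒ (8/9)q_{Nadir} = 46/9, so q_{Nadir} = 5.75.
Then q_{Pike} = 43/6 − (1/3)·5.75 = 5.25.

5.75, 5.25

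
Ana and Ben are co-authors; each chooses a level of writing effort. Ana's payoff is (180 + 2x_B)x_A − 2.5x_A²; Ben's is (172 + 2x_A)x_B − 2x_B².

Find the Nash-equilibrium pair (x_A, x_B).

66.5, 76.25

Expanding Ana's payoff: 180x_A + 2x_Bx_A − 2.5x_A².
∂π/∂x_A = 180 + 2x_B − 5x_A = 0, so x_A = 36 + 0.4x_B.
Likewise for Ben: x_B = 43 + 0.5x_A.
Solving the two reaction functions simultaneously: (1 − (0.4)(0.5))x_A = 36 + 0.4·43, so 0.8x_A = 53.2 and x_A = 66.5.
Then x_B = 43 + 0.5·66.5 = 76.25.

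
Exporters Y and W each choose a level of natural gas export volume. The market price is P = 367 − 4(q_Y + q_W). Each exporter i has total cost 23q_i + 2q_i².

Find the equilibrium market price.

Exporter Y's profit: π = q_Y(367 − 4(q_Y + q_W)) − 23q_Y − 2q_Y².
∂π/∂q_Y = 344 − 12q_Y − 4q_W = 0, so q_Y = 86/3 − (1/3)q_W.
The game is symmetric, so in equilibrium q_W = q_Y: the reaction function gives (4/3)q_Y = 86/3, hence q_Y = 21.5.
Equilibrium price: P = 367 − 4·43 = 195.

195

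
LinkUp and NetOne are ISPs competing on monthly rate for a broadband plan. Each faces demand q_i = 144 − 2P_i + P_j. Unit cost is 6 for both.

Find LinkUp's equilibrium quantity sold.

LinkUp's profit: π = (P_{LinkUp} − 6)(144 − 2P_{LinkUp} + P_{NetOne}).
∂π/∂P_{LinkUp} = 156 − 4P_{LinkUp} + P_{NetOne} = 0 ⇒ P_{LinkUp} = 39 + 0.25P_{NetOne}.
The game is symmetric, so in equilibrium P_{NetOne} = P_{LinkUp}: the reaction function gives 0.75P_{LinkUp} = 39, hence P_{LinkUp} = 52.
q_{LinkUp} = 144 − 2·52 + 52 = 92.

92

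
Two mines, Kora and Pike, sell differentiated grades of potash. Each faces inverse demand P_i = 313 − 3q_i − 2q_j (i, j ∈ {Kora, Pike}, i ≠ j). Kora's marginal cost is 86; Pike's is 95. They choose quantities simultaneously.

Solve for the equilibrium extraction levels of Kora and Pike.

Mine Kora's profit: π = q_{Kora}(313 − 3q_{Kora} − 2q_{Pike}) − 86q_{Kora}.
∂π/∂q_{Kora} = 227 − 6q_{Kora} − 2q_{Pike} = 0 ⇒ q_{Kora} = 227/6 − (1/3)q_{Pike}.
Similarly q_{Pike} = 109/3 − (1/3)q_{Kora}.
Solving the two reaction functions simultaneously: (1 − (−1/3)(−1/3))q_{Kora} = 227/6 − (1/3)·(109/3), so (8/9)q_{Kora} = 463/18 and q_{Kora} = 28.9375.
Then q_{Pike} = 109/3 − (1/3)·28.9375 = 26.6875.

28.9375, 26.6875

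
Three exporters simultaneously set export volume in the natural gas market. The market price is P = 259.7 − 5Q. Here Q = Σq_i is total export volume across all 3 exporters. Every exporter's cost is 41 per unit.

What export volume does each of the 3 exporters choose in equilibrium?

10.935

A representative exporter's profit is π_i = q_i(259.7 − 5Q) − 41q_i, with Q = q_i + Σ_{j≠i} q_j.
First-order condition: 218.7 − 10q_i − 5Σ_{j≠i} q_j = 0.
With identical exporters, set every q_j = q: then 218.7 − 10q − 10q = 0, i.e. q = 218.7/20 = 10.935.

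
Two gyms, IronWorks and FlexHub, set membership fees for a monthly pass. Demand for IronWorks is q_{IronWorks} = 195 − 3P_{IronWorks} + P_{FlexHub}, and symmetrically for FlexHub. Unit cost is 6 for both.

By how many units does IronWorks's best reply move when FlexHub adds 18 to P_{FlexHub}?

3

IronWorks's profit: π = (P_{IronWorks} − 6)(195 − 3P_{IronWorks} + P_{FlexHub}).
∂π/∂P_{IronWorks} = 213 − 6P_{IronWorks} + P_{FlexHub} = 0 ⇒ P_{IronWorks} = 35.5 + (1/6)P_{FlexHub}.
The reaction-function slope is 1/6, so an 18-unit rise in P_{FlexHub} moves P_{IronWorks} by 1/6 × 18 = 3. IronWorks's best response rises — the actions are strategic complements.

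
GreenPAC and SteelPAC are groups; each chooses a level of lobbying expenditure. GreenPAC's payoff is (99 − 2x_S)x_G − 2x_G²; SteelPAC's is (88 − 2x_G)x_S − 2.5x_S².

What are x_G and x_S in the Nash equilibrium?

19.9375, 9.625

Expanding GreenPAC's payoff: 99x_G − 2x_Sx_G − 2x_G².
∂π/∂x_G = 99 − 2x_S − 4x_G = 0, so x_G = 24.75 − 0.5x_S.
Likewise for SteelPAC: x_S = 17.6 − 0.4x_G.
Solving the two reaction functions simultaneously: (1 − (−0.5)(−0.4))x_G = 24.75 − 0.5·17.6, so 0.8x_G = 15.95 and x_G = 19.9375.
Then x_S = 17.6 − 0.4·19.9375 = 9.625.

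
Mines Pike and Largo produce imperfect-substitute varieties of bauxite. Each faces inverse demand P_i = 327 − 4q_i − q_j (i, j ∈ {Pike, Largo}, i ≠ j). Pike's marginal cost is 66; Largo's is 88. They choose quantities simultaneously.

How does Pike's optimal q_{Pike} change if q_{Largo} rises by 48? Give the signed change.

-6

Mine Pike's profit: π = q_{Pike}(327 − 4q_{Pike} − q_{Largo}) − 66q_{Pike}.
∂π/∂q_{Pike} = 261 − 8q_{Pike} − q_{Largo} = 0 ⇒ q_{Pike} = 32.625 − 0.125q_{Largo}.
The reaction-function slope is −0.125, so a 48-unit rise in q_{Largo} moves q_{Pike} by −0.125 × 48 = −6. Pike's best response falls — the actions are strategic substitutes.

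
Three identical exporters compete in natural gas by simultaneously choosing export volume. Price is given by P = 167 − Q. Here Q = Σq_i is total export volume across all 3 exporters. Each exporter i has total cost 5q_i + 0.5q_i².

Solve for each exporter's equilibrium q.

32.4

A representative exporter's profit is π_i = q_i(167 − Q) − 5q_i − 0.5q_i², with Q = q_i + Σ_{j≠i} q_j.
First-order condition: 162 − 3q_i − Σ_{j≠i} q_j = 0.
In a symmetric equilibrium every exporter chooses the same q, so Σ_{j≠i} q_j = 2q. The condition becomes 162 − 5q = 0, giving q = 162/5 = 32.4.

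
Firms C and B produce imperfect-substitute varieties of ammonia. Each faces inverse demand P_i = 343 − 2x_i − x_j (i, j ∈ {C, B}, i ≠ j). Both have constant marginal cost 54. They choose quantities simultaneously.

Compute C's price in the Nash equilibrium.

Firm C's profit: π = x_C(343 − 2x_C − x_B) − 54x_C.
∂π/∂x_C = 289 − 4x_C − x_B = 0 ⇒ x_C = 72.25 − 0.25x_B.
The game is symmetric, so in equilibrium x_B = x_C: the reaction function gives 1.25x_C = 72.25, hence x_C = 57.8.
P_C = 343 − 2·57.8 − 57.8 = 169.6.

169.6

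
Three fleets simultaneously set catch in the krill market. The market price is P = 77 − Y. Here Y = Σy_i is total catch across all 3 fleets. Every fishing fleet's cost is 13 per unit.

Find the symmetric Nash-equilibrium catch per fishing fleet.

A representative fishing fleet's profit is π_i = y_i(77 − Y) − 13y_i, with Y = y_i + Σ_{j≠i} y_j.
First-order condition: 64 − 2y_i − Σ_{j≠i} y_j = 0.
In a symmetric equilibrium every fishing fleet chooses the same y, so Σ_{j≠i} y_j = 2y. The condition becomes 64 − 4y = 0, giving y = 64/4 = 16.

16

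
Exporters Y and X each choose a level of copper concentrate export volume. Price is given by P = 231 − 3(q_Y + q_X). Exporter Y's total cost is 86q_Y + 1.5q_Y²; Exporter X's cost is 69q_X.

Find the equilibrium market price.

Exporter Y's profit: π = q_Y(231 − 3(q_Y + q_X)) − 86q_Y − 1.5q_Y².
∂π/∂q_Y = 145 − 9q_Y − 3q_X = 0, so q_Y = 145/9 − (1/3)q_X.
For X: ∂π/∂q_X = 162 − 6q_X − 3q_Y = 0 ⇒ q_X = 27 − 0.5q_Y.
Plugging q_X into Y's best response: q_Y = 145/9 − (1/3)(27 − 0.5q_Y) ⇒ (5/6)q_Y = 64/9, so q_Y = 128/15.
Then q_X = 27 − 0.5·(128/15) = 341/15.
Equilibrium price: P = 231 − 3·(469/15) = 137.2.

137.2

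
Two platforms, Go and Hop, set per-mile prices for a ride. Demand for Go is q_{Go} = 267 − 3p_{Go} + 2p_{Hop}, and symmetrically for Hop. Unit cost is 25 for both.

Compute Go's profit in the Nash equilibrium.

10980.75

Go's profit: π = (p_{Go} − 25)(267 − 3p_{Go} + 2p_{Hop}).
∂π/∂p_{Go} = 342 − 6p_{Go} + 2p_{Hop} = 0 ⇒ p_{Go} = 57 + (1/3)p_{Hop}.
Setting p_{Go} = p_{Hop} in the reaction function: p_{Go} = 57 + (1/3)p_{Go}, so p_{Go} = 57 / (2/3) = 85.5.
q_{Go} = 267 − 3·85.5 + 2·85.5 = 181.5.
Profit = (85.5 − 25)·181.5 = 10980.75.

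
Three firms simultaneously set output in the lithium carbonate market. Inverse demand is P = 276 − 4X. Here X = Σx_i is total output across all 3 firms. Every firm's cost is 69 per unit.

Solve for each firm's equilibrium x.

12.9375

A representative firm's profit is π_i = x_i(276 − 4X) − 69x_i, with X = x_i + Σ_{j≠i} x_j.
First-order condition: 207 − 8x_i − 4Σ_{j≠i} x_j = 0.
With identical firms, set every x_j = x: then 207 − 8x − 8x = 0, i.e. x = 207/16 = 12.9375.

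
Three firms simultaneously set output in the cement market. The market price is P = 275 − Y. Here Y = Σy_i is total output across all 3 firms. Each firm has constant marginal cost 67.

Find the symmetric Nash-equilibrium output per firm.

52

A representative firm's profit is π_i = y_i(275 − Y) − 67y_i, with Y = y_i + Σ_{j≠i} y_j.
First-order condition: 208 − 2y_i − Σ_{j≠i} y_j = 0.
In a symmetric equilibrium every firm chooses the same y, so Σ_{j≠i} y_j = 2y. The condition becomes 208 − 4y = 0, giving y = 208/4 = 52.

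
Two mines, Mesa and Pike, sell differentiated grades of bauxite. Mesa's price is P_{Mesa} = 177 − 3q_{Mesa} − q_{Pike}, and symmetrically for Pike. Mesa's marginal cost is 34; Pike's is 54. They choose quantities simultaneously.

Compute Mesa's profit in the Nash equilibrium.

Mine Mesa's profit: π = q_{Mesa}(177 − 3q_{Mesa} − q_{Pike}) − 34q_{Mesa}.
∂π/∂q_{Mesa} = 143 − 6q_{Mesa} − q_{Pike} = 0 ⇒ q_{Mesa} = 143/6 − (1/6)q_{Pike}.
Similarly q_{Pike} = 20.5 − (1/6)q_{Mesa}.
Substituting the second reaction function into the first: q_{Mesa} = 143/6 − (1/6)(20.5 − (1/6)q_{Mesa}), which gives (35/36)q_{Mesa} = 245/12 ⇒ q_{Mesa} = 21.
Then q_{Pike} = 20.5 − (1/6)·21 = 17.
P_{Mesa} = 177 − 3·21 − 17 = 97.
Profit = (97 − 34)·21 = 1323.

1323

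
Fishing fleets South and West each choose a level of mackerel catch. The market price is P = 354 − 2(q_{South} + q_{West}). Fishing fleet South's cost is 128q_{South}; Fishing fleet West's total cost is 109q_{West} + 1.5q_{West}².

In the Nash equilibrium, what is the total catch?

67.5

Fishing fleet South's profit: π = q_{South}(354 − 2(q_{South} + q_{West})) − 128q_{South}.
∂π/∂q_{South} = 226 − 4q_{South} − 2q_{West} = 0, so q_{South} = 56.5 − 0.5q_{West}.
For West: ∂π/∂q_{West} = 245 − 7q_{West} − 2q_{South} = 0 ⇒ q_{West} = 35 − (2/7)q_{South}.
Solving the two reaction functions simultaneously: (1 − (−0.5)(−2/7))q_{South} = 56.5 − 0.5·35, so (6/7)q_{South} = 39 and q_{South} = 45.5.
Then q_{West} = 35 − (2/7)·45.5 = 22.
Total catch: 45.5 + 22 = 67.5.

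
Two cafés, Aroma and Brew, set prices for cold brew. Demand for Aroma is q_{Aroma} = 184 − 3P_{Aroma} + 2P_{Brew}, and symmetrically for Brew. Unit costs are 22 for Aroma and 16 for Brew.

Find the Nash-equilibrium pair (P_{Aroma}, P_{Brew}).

61.375, 59.125

Aroma's profit: π = (P_{Aroma} − 22)(184 − 3P_{Aroma} + 2P_{Brew}).
∂π/∂P_{Aroma} = 250 − 6P_{Aroma} + 2P_{Brew} = 0 ⇒ P_{Aroma} = 125/3 + (1/3)P_{Brew}.
Similarly P_{Brew} = 116/3 + (1/3)P_{Aroma}.
Substituting the second reaction function into the first: P_{Aroma} = 125/3 + (1/3)(116/3 + (1/3)P_{Aroma}), which gives (8/9)P_{Aroma} = 491/9 ⇒ P_{Aroma} = 61.375.
Then P_{Brew} = 116/3 + (1/3)·61.375 = 59.125.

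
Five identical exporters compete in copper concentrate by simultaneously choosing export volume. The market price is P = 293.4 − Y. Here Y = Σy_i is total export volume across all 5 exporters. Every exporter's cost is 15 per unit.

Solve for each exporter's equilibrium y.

A representative exporter's profit is π_i = y_i(293.4 − Y) − 15y_i, with Y = y_i + Σ_{j≠i} y_j.
First-order condition: 278.4 − 2y_i − Σ_{j≠i} y_j = 0.
With identical exporters, set every y_j = y: then 278.4 − 2y − 4y = 0, i.e. y = 278.4/6 = 46.4.

46.4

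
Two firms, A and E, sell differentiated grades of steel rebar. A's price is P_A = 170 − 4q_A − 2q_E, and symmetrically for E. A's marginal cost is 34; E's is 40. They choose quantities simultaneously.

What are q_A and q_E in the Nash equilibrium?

13.8, 12.8

Firm A's profit: π = q_A(170 − 4q_A − 2q_E) − 34q_A.
∂π/∂q_A = 136 − 8q_A − 2q_E = 0 ⇒ q_A = 17 − 0.25q_E.
Similarly q_E = 16.25 − 0.25q_A.
Solving the two reaction functions simultaneously: (1 − (−0.25)(−0.25))q_A = 17 − 0.25·16.25, so 0.9375q_A = 12.9375 and q_A = 13.8.
Then q_E = 16.25 − 0.25·13.8 = 12.8.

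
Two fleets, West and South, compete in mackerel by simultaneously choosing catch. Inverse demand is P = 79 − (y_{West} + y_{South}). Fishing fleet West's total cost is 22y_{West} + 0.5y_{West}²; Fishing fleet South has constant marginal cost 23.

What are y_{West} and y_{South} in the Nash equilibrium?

Fishing fleet West's profit: π = y_{West}(79 − (y_{West} + y_{South})) − 22y_{West} − 0.5y_{West}².
∂π/∂y_{West} = 57 − 3y_{West} − y_{South} = 0, so y_{West} = 19 − (1/3)y_{South}.
For South: ∂π/∂y_{South} = 56 − 2y_{South} − y_{West} = 0 ⇒ y_{South} = 28 − 0.5y_{West}.
Plugging y_{South} into West's best response: y_{West} = 19 − (1/3)(28 − 0.5y_{West}) ⇒ (5/6)y_{West} = 29/3, so y_{West} = 11.6.
Then y_{South} = 28 − 0.5·11.6 = 22.2.

11.6, 22.2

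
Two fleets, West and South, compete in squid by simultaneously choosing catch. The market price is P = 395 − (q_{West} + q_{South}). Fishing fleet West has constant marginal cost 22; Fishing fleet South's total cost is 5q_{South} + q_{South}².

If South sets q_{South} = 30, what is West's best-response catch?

Fishing fleet West's profit: π = q_{West}(395 − (q_{West} + q_{South})) − 22q_{West}.
∂π/∂q_{West} = 373 − 2q_{West} − q_{South} = 0, so q_{West} = 186.5 − 0.5q_{South}.
At q_{South} = 30: q_{West} = 186.5 − 0.5·30 = 171.5.

171.5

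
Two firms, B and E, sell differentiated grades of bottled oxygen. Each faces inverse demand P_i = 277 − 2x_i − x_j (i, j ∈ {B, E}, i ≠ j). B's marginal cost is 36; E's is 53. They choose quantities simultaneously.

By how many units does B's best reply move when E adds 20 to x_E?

-5

Firm B's profit: π = x_B(277 − 2x_B − x_E) − 36x_B.
∂π/∂x_B = 241 − 4x_B − x_E = 0 ⇒ x_B = 60.25 − 0.25x_E.
The reaction-function slope is −0.25, so a 20-unit rise in x_E moves x_B by −0.25 × 20 = −5. B's best response falls — the actions are strategic substitutes.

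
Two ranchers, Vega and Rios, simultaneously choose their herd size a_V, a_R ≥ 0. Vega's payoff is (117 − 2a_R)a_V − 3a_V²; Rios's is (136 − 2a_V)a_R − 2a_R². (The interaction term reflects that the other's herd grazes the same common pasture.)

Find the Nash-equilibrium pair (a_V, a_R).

Expanding Vega's payoff: 117a_V − 2a_Ra_V − 3a_V².
∂π/∂a_V = 117 − 2a_R − 6a_V = 0, so a_V = 19.5 − (1/3)a_R.
Likewise for Rios: a_R = 34 − 0.5a_V.
Plugging a_R into Vega's best response: a_V = 19.5 − (1/3)(34 − 0.5a_V) ⇒ (5/6)a_V = 49/6, so a_V = 9.8.
Then a_R = 34 − 0.5·9.8 = 29.1.

9.8, 29.1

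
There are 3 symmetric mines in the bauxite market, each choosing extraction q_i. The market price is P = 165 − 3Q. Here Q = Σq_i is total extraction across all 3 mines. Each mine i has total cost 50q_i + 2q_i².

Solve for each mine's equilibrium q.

A representative mine's profit is π_i = q_i(165 − 3Q) − 50q_i − 2q_i², with Q = q_i + Σ_{j≠i} q_j.
First-order condition: 115 − 10q_i − 3Σ_{j≠i} q_j = 0.
Imposing symmetry (q_j = q for all j) turns Σ_{j≠i} q_j into 2q, so 115 = 16q and q = 7.1875.

7.1875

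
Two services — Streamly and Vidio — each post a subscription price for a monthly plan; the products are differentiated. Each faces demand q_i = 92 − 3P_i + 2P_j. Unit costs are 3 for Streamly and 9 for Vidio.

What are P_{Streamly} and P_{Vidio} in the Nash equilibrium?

26.375, 28.625

Streamly's profit: π = (P_{Streamly} − 3)(92 − 3P_{Streamly} + 2P_{Vidio}).
∂π/∂P_{Streamly} = 101 − 6P_{Streamly} + 2P_{Vidio} = 0 ⇒ P_{Streamly} = 101/6 + (1/3)P_{Vidio}.
Similarly P_{Vidio} = 119/6 + (1/3)P_{Streamly}.
Plugging P_{Vidio} into Streamly's best response: P_{Streamly} = 101/6 + (1/3)(119/6 + (1/3)P_{Streamly}) ⇒ (8/9)P_{Streamly} = 211/9, so P_{Streamly} = 26.375.
Then P_{Vidio} = 119/6 + (1/3)·26.375 = 28.625.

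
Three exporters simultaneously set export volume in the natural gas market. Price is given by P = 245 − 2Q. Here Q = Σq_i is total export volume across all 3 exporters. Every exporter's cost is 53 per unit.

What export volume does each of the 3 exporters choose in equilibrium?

24

A representative exporter's profit is π_i = q_i(245 − 2Q) − 53q_i, with Q = q_i + Σ_{j≠i} q_j.
First-order condition: 192 − 4q_i − 2Σ_{j≠i} q_j = 0.
With identical exporters, set every q_j = q: then 192 − 4q − 4q = 0, i.e. q = 192/8 = 24.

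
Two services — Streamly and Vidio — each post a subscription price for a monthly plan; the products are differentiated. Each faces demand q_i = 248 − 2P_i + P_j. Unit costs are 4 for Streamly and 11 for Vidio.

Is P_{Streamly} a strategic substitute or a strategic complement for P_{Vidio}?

Streamly's profit: π = (P_{Streamly} − 4)(248 − 2P_{Streamly} + P_{Vidio}).
∂π/∂P_{Streamly} = 256 − 4P_{Streamly} + P_{Vidio} = 0 ⇒ P_{Streamly} = 64 + 0.25P_{Vidio}.
The best-response slope dP_{Streamly}/dP_{Vidio} = 0.25 > 0: the reaction function is upward-sloping, so the choices are strategic complements.

strategic complements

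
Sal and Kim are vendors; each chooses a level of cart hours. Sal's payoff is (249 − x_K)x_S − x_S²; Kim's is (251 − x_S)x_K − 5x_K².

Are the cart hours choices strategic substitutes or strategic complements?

strategic substitutes

Expanding Sal's payoff: 249x_S − x_Kx_S − x_S².
∂π/∂x_S = 249 − x_K − 2x_S = 0, so x_S = 124.5 − 0.5x_K.
The best-response slope dx_S/dx_K = −0.5 < 0: the reaction function is downward-sloping, so the choices are strategic substitutes.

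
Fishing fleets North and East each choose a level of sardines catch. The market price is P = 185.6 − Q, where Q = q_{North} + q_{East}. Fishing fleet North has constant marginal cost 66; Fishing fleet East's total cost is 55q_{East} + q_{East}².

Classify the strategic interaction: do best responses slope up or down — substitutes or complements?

Fishing fleet North's profit: π = q_{North}(185.6 − (q_{North} + q_{East})) − 66q_{North}.
∂π/∂q_{North} = 119.6 − 2q_{North} − q_{East} = 0, so q_{North} = 59.8 − 0.5q_{East}.
The best-response slope dq_{North}/dq_{East} = −0.5 < 0: the reaction function is downward-sloping, so the choices are strategic substitutes.

strategic substitutes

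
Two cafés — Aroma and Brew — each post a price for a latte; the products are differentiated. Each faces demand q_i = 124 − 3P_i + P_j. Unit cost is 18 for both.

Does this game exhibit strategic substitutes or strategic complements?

strategic complements

Aroma's profit: π = (P_{Aroma} − 18)(124 − 3P_{Aroma} + P_{Brew}).
∂π/∂P_{Aroma} = 178 − 6P_{Aroma} + P_{Brew} = 0 ⇒ P_{Aroma} = 89/3 + (1/6)P_{Brew}.
The best-response slope dP_{Aroma}/dP_{Brew} = 1/6 > 0: the reaction function is upward-sloping, so the choices are strategic complements.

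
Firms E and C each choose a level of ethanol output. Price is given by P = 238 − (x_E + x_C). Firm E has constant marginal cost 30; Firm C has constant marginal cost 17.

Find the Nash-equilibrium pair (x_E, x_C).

65, 78

Firm E's profit: π = x_E(238 − (x_E + x_C)) − 30x_E.
∂π/∂x_E = 208 − 2x_E − x_C = 0, so x_E = 104 − 0.5x_C.
By the same steps for C: x_C = 110.5 − 0.5x_E.
Solving the two reaction functions simultaneously: (1 − (−0.5)(−0.5))x_E = 104 − 0.5·110.5, so 0.75x_E = 48.75 and x_E = 65.
Then x_C = 110.5 − 0.5·65 = 78.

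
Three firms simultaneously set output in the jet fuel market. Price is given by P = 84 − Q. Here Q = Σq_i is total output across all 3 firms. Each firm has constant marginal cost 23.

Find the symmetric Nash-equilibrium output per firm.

A representative firm's profit is π_i = q_i(84 − Q) − 23q_i, with Q = q_i + Σ_{j≠i} q_j.
First-order condition: 61 − 2q_i − Σ_{j≠i} q_j = 0.
In a symmetric equilibrium every firm chooses the same q, so Σ_{j≠i} q_j = 2q. The condition becomes 61 − 4q = 0, giving q = 61/4 = 15.25.

15.25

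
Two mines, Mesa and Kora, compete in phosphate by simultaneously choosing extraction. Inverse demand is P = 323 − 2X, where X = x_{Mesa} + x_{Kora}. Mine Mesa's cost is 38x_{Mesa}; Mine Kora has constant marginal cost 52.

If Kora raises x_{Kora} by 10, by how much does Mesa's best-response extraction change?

Mine Mesa's profit: π = x_{Mesa}(323 − 2(x_{Mesa} + x_{Kora})) − 38x_{Mesa}.
∂π/∂x_{Mesa} = 285 − 4x_{Mesa} − 2x_{Kora} = 0, so x_{Mesa} = 71.25 − 0.5x_{Kora}.
The reaction-function slope is −0.5, so a 10-unit rise in x_{Kora} moves x_{Mesa} by −0.5 × 10 = −5. Mesa's best response falls — the actions are strategic substitutes.

-5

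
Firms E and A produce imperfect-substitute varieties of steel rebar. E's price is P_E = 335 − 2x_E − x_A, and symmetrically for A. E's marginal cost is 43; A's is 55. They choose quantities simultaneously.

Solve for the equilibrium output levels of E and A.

Firm E's profit: π = x_E(335 − 2x_E − x_A) − 43x_E.
∂π/∂x_E = 292 − 4x_E − x_A = 0 ⇒ x_E = 73 − 0.25x_A.
Similarly x_A = 70 − 0.25x_E.
Plugging x_A into E's best response: x_E = 73 − 0.25(70 − 0.25x_E) ⇒ 0.9375x_E = 55.5, so x_E = 59.2.
Then x_A = 70 − 0.25·59.2 = 55.2.

59.2, 55.2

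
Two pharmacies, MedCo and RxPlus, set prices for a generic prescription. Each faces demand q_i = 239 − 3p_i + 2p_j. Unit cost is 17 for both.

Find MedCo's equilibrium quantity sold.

MedCo's profit: π = (p_{MedCo} − 17)(239 − 3p_{MedCo} + 2p_{RxPlus}).
∂π/∂p_{MedCo} = 290 − 6p_{MedCo} + 2p_{RxPlus} = 0 ⇒ p_{MedCo} = 145/3 + (1/3)p_{RxPlus}.
Setting p_{MedCo} = p_{RxPlus} in the reaction function: p_{MedCo} = 145/3 + (1/3)p_{MedCo}, so p_{MedCo} = (145/3) / (2/3) = 72.5.
q_{MedCo} = 239 − 3·72.5 + 2·72.5 = 166.5.

166.5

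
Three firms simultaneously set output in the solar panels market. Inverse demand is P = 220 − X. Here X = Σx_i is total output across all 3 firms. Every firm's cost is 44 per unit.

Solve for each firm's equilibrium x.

A representative firm's profit is π_i = x_i(220 − X) − 44x_i, with X = x_i + Σ_{j≠i} x_j.
First-order condition: 176 − 2x_i − Σ_{j≠i} x_j = 0.
Imposing symmetry (x_j = x for all j) turns Σ_{j≠i} x_j into 2x, so 176 = 4x and x = 44.

44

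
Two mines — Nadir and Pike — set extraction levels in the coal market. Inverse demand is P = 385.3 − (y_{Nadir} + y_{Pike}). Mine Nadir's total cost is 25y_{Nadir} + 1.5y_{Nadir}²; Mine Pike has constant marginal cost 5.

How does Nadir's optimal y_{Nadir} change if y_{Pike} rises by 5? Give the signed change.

Mine Nadir's profit: π = y_{Nadir}(385.3 − (y_{Nadir} + y_{Pike})) − 25y_{Nadir} − 1.5y_{Nadir}².
∂π/∂y_{Nadir} = 360.3 − 5y_{Nadir} − y_{Pike} = 0, so y_{Nadir} = 72.06 − 0.2y_{Pike}.
The reaction-function slope is −0.2, so a 5-unit rise in y_{Pike} moves y_{Nadir} by −0.2 × 5 = −1. Nadir's best response falls — the actions are strategic substitutes.

-1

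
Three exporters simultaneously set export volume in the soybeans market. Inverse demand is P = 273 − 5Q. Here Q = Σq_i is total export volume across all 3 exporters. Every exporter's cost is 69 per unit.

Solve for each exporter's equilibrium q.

10.2

A representative exporter's profit is π_i = q_i(273 − 5Q) − 69q_i, with Q = q_i + Σ_{j≠i} q_j.
First-order condition: 204 − 10q_i − 5Σ_{j≠i} q_j = 0.
In a symmetric equilibrium every exporter chooses the same q, so Σ_{j≠i} q_j = 2q. The condition becomes 204 − 20q = 0, giving q = 204/20 = 10.2.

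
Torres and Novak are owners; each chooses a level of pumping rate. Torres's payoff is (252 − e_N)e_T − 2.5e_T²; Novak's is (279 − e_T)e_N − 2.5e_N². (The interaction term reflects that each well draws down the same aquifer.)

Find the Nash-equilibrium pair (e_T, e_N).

Expanding Torres's payoff: 252e_T − e_Ne_T − 2.5e_T².
∂π/∂e_T = 252 − e_N − 5e_T = 0, so e_T = 50.4 − 0.2e_N.
Likewise for Novak: e_N = 55.8 − 0.2e_T.
Plugging e_N into Torres's best response: e_T = 50.4 − 0.2(55.8 − 0.2e_T) ⇒ 0.96e_T = 39.24, so e_T = 40.875.
Then e_N = 55.8 − 0.2·40.875 = 47.625.

40.875, 47.625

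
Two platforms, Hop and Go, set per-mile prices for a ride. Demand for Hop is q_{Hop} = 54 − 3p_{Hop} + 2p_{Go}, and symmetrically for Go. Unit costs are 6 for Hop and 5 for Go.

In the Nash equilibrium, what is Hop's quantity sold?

Hop's profit: π = (p_{Hop} − 6)(54 − 3p_{Hop} + 2p_{Go}).
∂π/∂p_{Hop} = 72 − 6p_{Hop} + 2p_{Go} = 0 ⇒ p_{Hop} = 12 + (1/3)p_{Go}.
Similarly p_{Go} = 11.5 + (1/3)p_{Hop}.
Solving the two reaction functions simultaneously: (1 − (1/3)(1/3))p_{Hop} = 12 + (1/3)·11.5, so (8/9)p_{Hop} = 95/6 and p_{Hop} = 17.8125.
Then p_{Go} = 11.5 + (1/3)·17.8125 = 17.4375.
q_{Hop} = 54 − 3·17.8125 + 2·17.4375 = 35.4375.

35.4375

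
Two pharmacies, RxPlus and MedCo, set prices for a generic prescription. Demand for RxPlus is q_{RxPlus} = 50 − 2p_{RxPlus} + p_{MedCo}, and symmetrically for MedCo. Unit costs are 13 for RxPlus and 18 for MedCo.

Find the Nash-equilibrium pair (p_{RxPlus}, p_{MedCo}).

RxPlus's profit: π = (p_{RxPlus} − 13)(50 − 2p_{RxPlus} + p_{MedCo}).
∂π/∂p_{RxPlus} = 76 − 4p_{RxPlus} + p_{MedCo} = 0 ⇒ p_{RxPlus} = 19 + 0.25p_{MedCo}.
Similarly p_{MedCo} = 21.5 + 0.25p_{RxPlus}.
Plugging p_{MedCo} into RxPlus's best response: p_{RxPlus} = 19 + 0.25(21.5 + 0.25p_{RxPlus}) ⇒ 0.9375p_{RxPlus} = 24.375, so p_{RxPlus} = 26.
Then p_{MedCo} = 21.5 + 0.25·26 = 28.

26, 28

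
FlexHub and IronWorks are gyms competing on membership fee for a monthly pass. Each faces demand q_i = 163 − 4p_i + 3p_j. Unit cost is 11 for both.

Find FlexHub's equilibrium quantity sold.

FlexHub's profit: π = (p_{FlexHub} − 11)(163 − 4p_{FlexHub} + 3p_{IronWorks}).
∂π/∂p_{FlexHub} = 207 − 8p_{FlexHub} + 3p_{IronWorks} = 0 ⇒ p_{FlexHub} = 25.875 + 0.375p_{IronWorks}.
The game is symmetric, so in equilibrium p_{IronWorks} = p_{FlexHub}: the reaction function gives 0.625p_{FlexHub} = 25.875, hence p_{FlexHub} = 41.4.
q_{FlexHub} = 163 − 4·41.4 + 3·41.4 = 121.6.

121.6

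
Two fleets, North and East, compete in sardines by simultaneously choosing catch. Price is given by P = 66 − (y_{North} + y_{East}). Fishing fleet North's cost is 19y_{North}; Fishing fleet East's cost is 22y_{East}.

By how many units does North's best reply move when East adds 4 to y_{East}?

-2

Fishing fleet North's profit: π = y_{North}(66 − (y_{North} + y_{East})) − 19y_{North}.
∂π/∂y_{North} = 47 − 2y_{North} − y_{East} = 0, so y_{North} = 23.5 − 0.5y_{East}.
The reaction-function slope is −0.5, so a 4-unit rise in y_{East} moves y_{North} by −0.5 × 4 = −2. North's best response falls — the actions are strategic substitutes.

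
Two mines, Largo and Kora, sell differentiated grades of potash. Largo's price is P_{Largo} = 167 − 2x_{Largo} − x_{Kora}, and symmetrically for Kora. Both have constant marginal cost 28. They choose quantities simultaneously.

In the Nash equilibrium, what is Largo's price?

Mine Largo's profit: π = x_{Largo}(167 − 2x_{Largo} − x_{Kora}) − 28x_{Largo}.
∂π/∂x_{Largo} = 139 − 4x_{Largo} − x_{Kora} = 0 ⇒ x_{Largo} = 34.75 − 0.25x_{Kora}.
The game is symmetric, so in equilibrium x_{Kora} = x_{Largo}: the reaction function gives 1.25x_{Largo} = 34.75, hence x_{Largo} = 27.8.
P_{Largo} = 167 − 2·27.8 − 27.8 = 83.6.

83.6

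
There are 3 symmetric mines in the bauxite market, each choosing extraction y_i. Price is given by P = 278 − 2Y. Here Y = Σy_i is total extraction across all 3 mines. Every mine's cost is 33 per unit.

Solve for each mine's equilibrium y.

30.625

A representative mine's profit is π_i = y_i(278 − 2Y) − 33y_i, with Y = y_i + Σ_{j≠i} y_j.
First-order condition: 245 − 4y_i − 2Σ_{j≠i} y_j = 0.
Imposing symmetry (y_j = y for all j) turns Σ_{j≠i} y_j into 2y, so 245 = 8y and y = 30.625.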